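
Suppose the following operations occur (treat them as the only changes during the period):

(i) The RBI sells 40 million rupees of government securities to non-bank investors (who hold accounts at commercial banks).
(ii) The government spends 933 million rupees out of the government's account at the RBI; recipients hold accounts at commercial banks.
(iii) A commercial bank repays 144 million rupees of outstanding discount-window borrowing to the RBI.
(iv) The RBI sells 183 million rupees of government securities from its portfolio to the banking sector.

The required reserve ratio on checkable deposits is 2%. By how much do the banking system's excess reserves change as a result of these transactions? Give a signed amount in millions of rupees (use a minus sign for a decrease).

Asset sale (to non-banks) 40 million rupees: reserves −40M, deposits −40M.
Government spending 933 million rupees: reserves +933M, deposits +933M.
Discount-window repayment 144 million rupees: reserves −144M, deposits 0.
OMO sale (to banks) 183 million rupees: reserves −183M, deposits 0.
Totals: Δreserves = +566M, Δdeposits = +893M.
Δrequired reserves = 2% × +893M = +17.86M.
Δexcess reserves = Δreserves − Δrequired = +566M − (+17.86M) = +548.14 million.

+548.14 million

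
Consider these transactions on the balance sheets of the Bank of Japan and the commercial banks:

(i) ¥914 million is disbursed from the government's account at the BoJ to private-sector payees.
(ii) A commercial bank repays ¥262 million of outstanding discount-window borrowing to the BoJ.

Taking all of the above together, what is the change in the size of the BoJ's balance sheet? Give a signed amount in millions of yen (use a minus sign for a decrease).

-¥262 million

Government spending ¥914 million: only the composition of liabilities changes → 0.
Discount-window repayment ¥262 million: a BoJ asset is shed → −¥262M.
Net: 0 − 262 = -¥262 million.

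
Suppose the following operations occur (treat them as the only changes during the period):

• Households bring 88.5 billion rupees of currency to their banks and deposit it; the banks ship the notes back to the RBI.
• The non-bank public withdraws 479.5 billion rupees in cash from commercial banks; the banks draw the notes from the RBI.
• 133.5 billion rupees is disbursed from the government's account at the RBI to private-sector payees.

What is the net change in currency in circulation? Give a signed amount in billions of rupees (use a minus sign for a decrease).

RBI balance sheet:
  Assets:      no change
  Liabilities: Bank reserves −257.5B, Currency in circulation +391B, Government deposits −133.5B
So the change in currency in circulation is +391 billion.

+391 billion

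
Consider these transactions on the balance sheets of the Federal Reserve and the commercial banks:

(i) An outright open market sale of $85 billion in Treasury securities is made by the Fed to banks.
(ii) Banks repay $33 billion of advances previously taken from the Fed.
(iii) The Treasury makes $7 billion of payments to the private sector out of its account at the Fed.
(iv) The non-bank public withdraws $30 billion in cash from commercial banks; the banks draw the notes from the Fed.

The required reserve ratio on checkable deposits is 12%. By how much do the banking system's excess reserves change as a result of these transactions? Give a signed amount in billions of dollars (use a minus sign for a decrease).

-$138.24 billion

OMO sale (to banks) $85 billion: reserves −$85B, deposits 0.
Discount-window repayment $33 billion: reserves −$33B, deposits 0.
Government spending $7 billion: reserves +$7B, deposits +$7B.
Currency withdrawal $30 billion: reserves −$30B, deposits −$30B.
Totals: Δreserves = −$141B, Δdeposits = −$23B.
Δrequired reserves = 12% × −$23B = −$2.76B.
Δexcess reserves = Δreserves − Δrequired = −$141B − (−$2.76B) = -$138.24 billion.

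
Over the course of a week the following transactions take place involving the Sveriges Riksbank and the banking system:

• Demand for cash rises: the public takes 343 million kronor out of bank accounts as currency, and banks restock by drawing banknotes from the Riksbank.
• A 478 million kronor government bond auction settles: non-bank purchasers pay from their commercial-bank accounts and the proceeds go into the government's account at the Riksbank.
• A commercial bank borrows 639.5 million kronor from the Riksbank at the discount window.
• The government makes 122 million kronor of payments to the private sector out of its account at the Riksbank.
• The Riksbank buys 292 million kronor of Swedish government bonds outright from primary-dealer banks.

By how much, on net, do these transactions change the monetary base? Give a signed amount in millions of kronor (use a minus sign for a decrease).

Currency withdrawal 343 million kronor: just a shift between currency and reserves — both are base money → 0.
Government account inflow 478 million kronor: reserves shift to a non-base liability → −478M.
Discount-window loan 639.5 million kronor: Riksbank balance sheet expands → +639.5M.
Government spending 122 million kronor: a non-base liability converts back to reserves → +122M.
OMO purchase (from banks) 292 million kronor: Riksbank balance sheet expands → +292M.
Net: 0 − 478 + 639.5 + 122 + 292 = +575.5 million.

+575.5 million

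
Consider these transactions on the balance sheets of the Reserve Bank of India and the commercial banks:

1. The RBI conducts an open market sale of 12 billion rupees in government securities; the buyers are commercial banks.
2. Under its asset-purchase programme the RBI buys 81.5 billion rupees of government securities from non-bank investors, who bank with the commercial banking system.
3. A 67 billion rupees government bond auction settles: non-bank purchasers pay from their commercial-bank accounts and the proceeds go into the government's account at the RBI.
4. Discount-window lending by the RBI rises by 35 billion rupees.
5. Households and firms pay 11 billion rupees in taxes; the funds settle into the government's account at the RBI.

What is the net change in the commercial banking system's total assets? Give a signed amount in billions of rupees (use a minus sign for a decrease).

RBI balance sheet:
  Assets:      Securities +69.5B, Loans to banks +35B
  Liabilities: Bank reserves +26.5B, Government deposits +78B
Commercial banking system:
  Assets:      Reserves at CB +26.5B, Securities +12B
  Liabilities: Checkable deposits +3.5B, Borrowings from CB +35B
Change in total bank assets = +38.5 billion.

+38.5 billion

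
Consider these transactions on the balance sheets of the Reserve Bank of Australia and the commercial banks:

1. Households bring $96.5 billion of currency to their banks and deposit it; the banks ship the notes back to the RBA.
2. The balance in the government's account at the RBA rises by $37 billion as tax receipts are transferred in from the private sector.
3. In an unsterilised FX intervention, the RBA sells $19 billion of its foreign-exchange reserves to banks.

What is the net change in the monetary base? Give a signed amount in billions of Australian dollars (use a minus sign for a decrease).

RBA balance sheet:
  Assets:      Foreign assets −$19B
  Liabilities: Bank reserves +$40.5B, Currency in circulation −$96.5B, Government deposits +$37B
Commercial banking system:
  Assets:      Reserves at CB +$40.5B, Foreign assets +$19B
  Liabilities: Checkable deposits +$59.5B
Monetary base = currency + reserves: −$96.5B + (+$40.5B) = -$56 billion.

-$56 billion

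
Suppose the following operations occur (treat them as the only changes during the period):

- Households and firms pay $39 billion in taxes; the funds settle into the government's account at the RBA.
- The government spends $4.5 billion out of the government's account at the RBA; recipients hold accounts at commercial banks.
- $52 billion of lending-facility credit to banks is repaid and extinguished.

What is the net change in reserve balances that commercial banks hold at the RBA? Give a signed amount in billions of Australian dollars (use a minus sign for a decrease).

-$86.5 billion

Government account inflow $39 billion: funds move from bank reserves into the government account → −$39B.
Government spending $4.5 billion: government payments flow into bank reserve accounts → +$4.5B.
Discount-window repayment $52 billion: repayment is debited from reserves → −$52B.
Net: −39 + 4.5 − 52 = -$86.5 billion.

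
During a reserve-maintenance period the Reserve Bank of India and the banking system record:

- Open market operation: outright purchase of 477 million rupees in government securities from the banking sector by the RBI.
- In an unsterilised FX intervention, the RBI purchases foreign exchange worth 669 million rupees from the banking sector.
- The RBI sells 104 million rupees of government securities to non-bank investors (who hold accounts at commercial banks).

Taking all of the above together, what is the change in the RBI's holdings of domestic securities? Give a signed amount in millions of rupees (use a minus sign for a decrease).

+373 million

RBI balance sheet:
  Assets:      Securities +373M, Foreign assets +669M
  Liabilities: Bank reserves +1042M
Commercial banking system:
  Assets:      Reserves at CB +1042M, Securities −477M, Foreign assets −669M
  Liabilities: Checkable deposits −104M
So the change in the RBI's holdings of domestic securities is +373 million.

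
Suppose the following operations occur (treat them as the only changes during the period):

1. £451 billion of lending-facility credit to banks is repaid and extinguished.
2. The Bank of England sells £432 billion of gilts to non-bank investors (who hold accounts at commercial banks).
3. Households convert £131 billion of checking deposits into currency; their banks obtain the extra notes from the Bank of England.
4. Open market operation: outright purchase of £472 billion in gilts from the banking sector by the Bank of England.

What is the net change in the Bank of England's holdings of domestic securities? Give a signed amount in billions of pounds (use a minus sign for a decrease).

+£40 billion

Discount-window repayment £451 billion: the Bank of England's securities portfolio is untouched → 0.
Asset sale (to non-banks) £432 billion: securities removed from the Bank of England's portfolio → −£432B.
Currency withdrawal £131 billion: the Bank of England's securities portfolio is untouched → 0.
OMO purchase (from banks) £472 billion: securities added to the Bank of England's portfolio → +£472B.
Net: 0 − 432 + 0 + 472 = +£40 billion.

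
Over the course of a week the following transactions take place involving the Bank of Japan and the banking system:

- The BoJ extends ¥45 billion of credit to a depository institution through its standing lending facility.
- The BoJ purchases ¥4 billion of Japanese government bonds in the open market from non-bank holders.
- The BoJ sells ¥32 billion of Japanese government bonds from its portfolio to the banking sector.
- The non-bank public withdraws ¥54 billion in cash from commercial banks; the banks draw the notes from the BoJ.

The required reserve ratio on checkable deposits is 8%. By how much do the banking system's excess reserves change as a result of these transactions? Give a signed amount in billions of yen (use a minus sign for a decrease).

Discount-window loan ¥45 billion: reserves +¥45B, deposits 0.
Asset purchase (from non-banks) ¥4 billion: reserves +¥4B, deposits +¥4B.
OMO sale (to banks) ¥32 billion: reserves −¥32B, deposits 0.
Currency withdrawal ¥54 billion: reserves −¥54B, deposits −¥54B.
Totals: Δreserves = −¥37B, Δdeposits = −¥50B.
Δrequired reserves = 8% × −¥50B = −¥4B.
Δexcess reserves = Δreserves − Δrequired = −¥37B − (−¥4B) = -¥33 billion.

-¥33 billion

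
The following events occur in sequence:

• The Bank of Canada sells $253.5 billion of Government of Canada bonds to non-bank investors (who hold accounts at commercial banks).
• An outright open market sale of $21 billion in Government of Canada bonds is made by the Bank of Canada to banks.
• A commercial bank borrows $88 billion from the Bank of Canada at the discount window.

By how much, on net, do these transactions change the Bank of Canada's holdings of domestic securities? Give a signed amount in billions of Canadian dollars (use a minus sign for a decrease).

-$274.5 billion

Asset sale (to non-banks) $253.5 billion: securities removed from the Bank of Canada's portfolio → −$253.5B.
OMO sale (to banks) $21 billion: securities removed from the Bank of Canada's portfolio → −$21B.
Discount-window loan $88 billion: the Bank of Canada's securities portfolio is untouched → 0.
Net: −253.5 − 21 + 0 = -$274.5 billion.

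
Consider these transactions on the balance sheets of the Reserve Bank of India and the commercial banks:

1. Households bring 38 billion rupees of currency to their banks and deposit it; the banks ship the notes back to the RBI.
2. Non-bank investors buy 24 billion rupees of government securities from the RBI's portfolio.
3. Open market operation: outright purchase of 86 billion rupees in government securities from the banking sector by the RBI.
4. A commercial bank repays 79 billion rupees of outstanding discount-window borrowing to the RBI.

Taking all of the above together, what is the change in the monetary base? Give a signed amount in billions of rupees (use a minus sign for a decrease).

-17 billion

Currency deposit 38 billion rupees: just a shift between currency and reserves — both are base money → 0.
Asset sale (to non-banks) 24 billion rupees: RBI balance sheet contracts → −24B.
OMO purchase (from banks) 86 billion rupees: RBI balance sheet expands → +86B.
Discount-window repayment 79 billion rupees: RBI balance sheet contracts → −79B.
Net: 0 − 24 + 86 − 79 = -17 billion.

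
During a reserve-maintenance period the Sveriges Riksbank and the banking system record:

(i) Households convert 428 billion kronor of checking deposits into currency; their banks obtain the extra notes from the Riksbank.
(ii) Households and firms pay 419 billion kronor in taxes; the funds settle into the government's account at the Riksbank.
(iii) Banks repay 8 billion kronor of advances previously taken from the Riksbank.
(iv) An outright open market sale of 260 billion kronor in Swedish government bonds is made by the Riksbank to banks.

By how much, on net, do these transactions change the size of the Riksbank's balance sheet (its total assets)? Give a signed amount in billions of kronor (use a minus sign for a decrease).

-268 billion

Currency withdrawal 428 billion kronor: only the composition of liabilities changes → 0.
Government account inflow 419 billion kronor: only the composition of liabilities changes → 0.
Discount-window repayment 8 billion kronor: a Riksbank asset is shed → −8B.
OMO sale (to banks) 260 billion kronor: a Riksbank asset is shed → −260B.
Net: 0 + 0 − 8 − 260 = -268 billion.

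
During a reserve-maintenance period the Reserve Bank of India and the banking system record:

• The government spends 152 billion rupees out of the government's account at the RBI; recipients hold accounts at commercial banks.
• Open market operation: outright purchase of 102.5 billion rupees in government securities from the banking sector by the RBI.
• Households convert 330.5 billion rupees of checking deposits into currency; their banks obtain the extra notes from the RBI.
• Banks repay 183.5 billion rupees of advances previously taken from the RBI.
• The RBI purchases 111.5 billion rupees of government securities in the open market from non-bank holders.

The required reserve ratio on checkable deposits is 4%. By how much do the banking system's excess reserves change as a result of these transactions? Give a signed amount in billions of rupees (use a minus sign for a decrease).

Government spending 152 billion rupees: reserves +152B, deposits +152B.
OMO purchase (from banks) 102.5 billion rupees: reserves +102.5B, deposits 0.
Currency withdrawal 330.5 billion rupees: reserves −330.5B, deposits −330.5B.
Discount-window repayment 183.5 billion rupees: reserves −183.5B, deposits 0.
Asset purchase (from non-banks) 111.5 billion rupees: reserves +111.5B, deposits +111.5B.
Totals: Δreserves = −148B, Δdeposits = −67B.
Δrequired reserves = 4% × −67B = −2.68B.
Δexcess reserves = Δreserves − Δrequired = −148B − (−2.68B) = -145.32 billion.

-145.32 billion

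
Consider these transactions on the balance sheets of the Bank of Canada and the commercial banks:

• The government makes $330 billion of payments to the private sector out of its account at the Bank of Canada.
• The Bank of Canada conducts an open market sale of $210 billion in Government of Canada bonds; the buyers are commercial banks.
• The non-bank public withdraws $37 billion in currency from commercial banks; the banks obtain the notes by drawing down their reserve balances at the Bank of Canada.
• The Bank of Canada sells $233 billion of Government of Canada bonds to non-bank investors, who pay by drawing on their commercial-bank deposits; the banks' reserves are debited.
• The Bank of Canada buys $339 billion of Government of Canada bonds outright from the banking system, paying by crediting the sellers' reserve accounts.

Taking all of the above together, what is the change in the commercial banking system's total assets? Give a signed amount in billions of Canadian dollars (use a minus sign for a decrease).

+$60 billion

Bank of Canada balance sheet:
  Assets:      Securities −$104B
  Liabilities: Bank reserves +$189B, Currency in circulation +$37B, Government deposits −$330B
Commercial banking system:
  Assets:      Reserves at CB +$189B, Securities −$129B
  Liabilities: Checkable deposits +$60B
Change in total bank assets = +$60 billion.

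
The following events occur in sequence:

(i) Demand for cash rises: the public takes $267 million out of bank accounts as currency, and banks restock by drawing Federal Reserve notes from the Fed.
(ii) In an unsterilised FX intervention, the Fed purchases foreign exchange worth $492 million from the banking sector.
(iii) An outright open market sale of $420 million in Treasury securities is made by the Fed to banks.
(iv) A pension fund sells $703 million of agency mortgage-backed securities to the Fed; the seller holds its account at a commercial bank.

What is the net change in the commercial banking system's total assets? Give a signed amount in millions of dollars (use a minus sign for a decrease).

Fed balance sheet:
  Assets:      Securities +$283M, Foreign assets +$492M
  Liabilities: Bank reserves +$508M, Currency in circulation +$267M
Commercial banking system:
  Assets:      Reserves at CB +$508M, Securities +$420M, Foreign assets −$492M
  Liabilities: Checkable deposits +$436M
Change in total bank assets = +$436 million.

+$436 million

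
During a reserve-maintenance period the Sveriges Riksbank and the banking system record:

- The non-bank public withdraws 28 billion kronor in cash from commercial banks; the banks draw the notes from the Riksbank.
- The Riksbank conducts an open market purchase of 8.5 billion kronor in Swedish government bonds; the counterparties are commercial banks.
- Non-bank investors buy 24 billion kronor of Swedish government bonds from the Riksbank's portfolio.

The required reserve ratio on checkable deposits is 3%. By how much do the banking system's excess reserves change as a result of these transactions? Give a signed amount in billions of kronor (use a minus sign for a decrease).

-41.94 billion

Currency withdrawal 28 billion kronor: reserves −28B, deposits −28B.
OMO purchase (from banks) 8.5 billion kronor: reserves +8.5B, deposits 0.
Asset sale (to non-banks) 24 billion kronor: reserves −24B, deposits −24B.
Totals: Δreserves = −43.5B, Δdeposits = −52B.
Δrequired reserves = 3% × −52B = −1.56B.
Δexcess reserves = Δreserves − Δrequired = −43.5B − (−1.56B) = -41.94 billion.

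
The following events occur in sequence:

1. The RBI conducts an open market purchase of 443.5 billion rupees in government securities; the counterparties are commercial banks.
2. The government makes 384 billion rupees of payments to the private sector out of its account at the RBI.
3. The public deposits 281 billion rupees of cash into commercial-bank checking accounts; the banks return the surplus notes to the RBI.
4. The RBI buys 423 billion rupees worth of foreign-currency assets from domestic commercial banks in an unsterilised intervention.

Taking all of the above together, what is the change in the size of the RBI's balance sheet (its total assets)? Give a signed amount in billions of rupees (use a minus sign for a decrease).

+866.5 billion

OMO purchase (from banks) 443.5 billion rupees: an RBI asset is acquired → +443.5B.
Government spending 384 billion rupees: only the composition of liabilities changes → 0.
Currency deposit 281 billion rupees: only the composition of liabilities changes → 0.
FX purchase 423 billion rupees: an RBI asset is acquired → +423B.
Net: 443.5 + 0 + 0 + 423 = +866.5 billion.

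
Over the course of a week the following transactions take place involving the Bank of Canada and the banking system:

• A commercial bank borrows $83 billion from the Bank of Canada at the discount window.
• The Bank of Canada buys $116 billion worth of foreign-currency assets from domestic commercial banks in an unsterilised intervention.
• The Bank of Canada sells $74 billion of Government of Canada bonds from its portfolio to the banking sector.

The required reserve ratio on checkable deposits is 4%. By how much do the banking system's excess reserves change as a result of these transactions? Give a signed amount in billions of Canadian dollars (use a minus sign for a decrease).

+$125 billion

Discount-window loan $83 billion: reserves +$83B, deposits 0.
FX purchase $116 billion: reserves +$116B, deposits 0.
OMO sale (to banks) $74 billion: reserves −$74B, deposits 0.
Totals: Δreserves = +$125B, Δdeposits = 0.
Δrequired reserves = 4% × 0 = 0.
Δexcess reserves = Δreserves − Δrequired = +$125B − (0) = +$125 billion.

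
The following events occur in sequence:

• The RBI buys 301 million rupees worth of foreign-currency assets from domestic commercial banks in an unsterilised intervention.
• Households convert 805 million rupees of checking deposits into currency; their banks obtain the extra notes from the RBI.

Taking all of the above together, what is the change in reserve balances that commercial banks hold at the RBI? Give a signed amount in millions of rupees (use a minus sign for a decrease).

-504 million

FX purchase 301 million rupees: the RBI pays by crediting reserve accounts → +301M.
Currency withdrawal 805 million rupees: banks swap reserves for currency → −805M.
Net: 301 − 805 = -504 million.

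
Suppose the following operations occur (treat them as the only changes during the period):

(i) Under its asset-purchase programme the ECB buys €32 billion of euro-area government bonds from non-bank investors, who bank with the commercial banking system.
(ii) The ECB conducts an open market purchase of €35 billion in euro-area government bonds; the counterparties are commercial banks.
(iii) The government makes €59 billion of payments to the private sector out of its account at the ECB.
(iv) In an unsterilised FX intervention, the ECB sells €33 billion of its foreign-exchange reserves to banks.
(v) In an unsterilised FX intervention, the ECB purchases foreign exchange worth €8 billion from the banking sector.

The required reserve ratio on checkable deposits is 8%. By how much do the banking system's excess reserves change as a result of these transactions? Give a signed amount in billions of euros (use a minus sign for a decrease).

Asset purchase (from non-banks) €32 billion: reserves +€32B, deposits +€32B.
OMO purchase (from banks) €35 billion: reserves +€35B, deposits 0.
Government spending €59 billion: reserves +€59B, deposits +€59B.
FX sale €33 billion: reserves −€33B, deposits 0.
FX purchase €8 billion: reserves +€8B, deposits 0.
Totals: Δreserves = +€101B, Δdeposits = +€91B.
Δrequired reserves = 8% × +€91B = +€7.28B.
Δexcess reserves = Δreserves − Δrequired = +€101B − (+€7.28B) = +€93.72 billion.

+€93.72 billion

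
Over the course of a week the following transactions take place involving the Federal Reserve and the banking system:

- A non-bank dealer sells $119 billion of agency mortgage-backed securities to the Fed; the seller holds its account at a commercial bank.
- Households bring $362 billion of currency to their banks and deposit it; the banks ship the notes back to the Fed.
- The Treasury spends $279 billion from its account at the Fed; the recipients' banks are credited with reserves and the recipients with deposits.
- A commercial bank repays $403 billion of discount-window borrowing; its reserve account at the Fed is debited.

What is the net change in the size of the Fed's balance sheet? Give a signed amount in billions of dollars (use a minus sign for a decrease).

Asset purchase (from non-banks) $119 billion: a Fed asset is acquired → +$119B.
Currency deposit $362 billion: only the composition of liabilities changes → 0.
Government spending $279 billion: only the composition of liabilities changes → 0.
Discount-window repayment $403 billion: a Fed asset is shed → −$403B.
Net: 119 + 0 + 0 − 403 = -$284 billion.

-$284 billion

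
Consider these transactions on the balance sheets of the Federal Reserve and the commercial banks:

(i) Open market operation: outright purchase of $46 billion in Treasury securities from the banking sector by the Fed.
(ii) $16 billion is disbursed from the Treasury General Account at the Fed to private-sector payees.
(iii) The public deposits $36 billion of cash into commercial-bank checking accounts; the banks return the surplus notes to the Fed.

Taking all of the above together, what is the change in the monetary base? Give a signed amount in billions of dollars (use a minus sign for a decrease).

+$62 billion

OMO purchase (from banks) $46 billion: Fed balance sheet expands → +$46B.
Government spending $16 billion: a non-base liability converts back to reserves → +$16B.
Currency deposit $36 billion: just a shift between currency and reserves — both are base money → 0.
Net: 46 + 16 + 0 = +$62 billion.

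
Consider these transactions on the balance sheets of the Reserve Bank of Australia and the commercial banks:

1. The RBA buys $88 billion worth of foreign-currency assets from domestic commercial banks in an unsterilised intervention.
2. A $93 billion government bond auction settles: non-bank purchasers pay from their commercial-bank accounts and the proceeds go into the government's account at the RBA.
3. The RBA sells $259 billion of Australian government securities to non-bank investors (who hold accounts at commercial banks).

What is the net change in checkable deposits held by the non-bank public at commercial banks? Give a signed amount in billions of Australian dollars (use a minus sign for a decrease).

-$352 billion

RBA balance sheet:
  Assets:      Securities −$259B, Foreign assets +$88B
  Liabilities: Bank reserves −$264B, Government deposits +$93B
Commercial banking system:
  Assets:      Reserves at CB −$264B, Foreign assets −$88B
  Liabilities: Checkable deposits −$352B
So the change in checkable deposits held by the non-bank public at commercial banks is -$352 billion.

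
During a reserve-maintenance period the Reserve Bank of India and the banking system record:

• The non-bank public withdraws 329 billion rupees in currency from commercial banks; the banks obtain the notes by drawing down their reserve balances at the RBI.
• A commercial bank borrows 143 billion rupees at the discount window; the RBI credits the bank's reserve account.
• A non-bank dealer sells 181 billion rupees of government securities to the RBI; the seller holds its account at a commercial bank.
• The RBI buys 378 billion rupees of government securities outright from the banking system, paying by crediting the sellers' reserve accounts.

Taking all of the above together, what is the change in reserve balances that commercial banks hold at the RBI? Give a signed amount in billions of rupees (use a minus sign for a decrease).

+373 billion

RBI balance sheet:
  Assets:      Securities +559B, Loans to banks +143B
  Liabilities: Bank reserves +373B, Currency in circulation +329B
Commercial banking system:
  Assets:      Reserves at CB +373B, Securities −378B
  Liabilities: Checkable deposits −148B, Borrowings from CB +143B
So the change in reserve balances that commercial banks hold at the RBI is +373 billion.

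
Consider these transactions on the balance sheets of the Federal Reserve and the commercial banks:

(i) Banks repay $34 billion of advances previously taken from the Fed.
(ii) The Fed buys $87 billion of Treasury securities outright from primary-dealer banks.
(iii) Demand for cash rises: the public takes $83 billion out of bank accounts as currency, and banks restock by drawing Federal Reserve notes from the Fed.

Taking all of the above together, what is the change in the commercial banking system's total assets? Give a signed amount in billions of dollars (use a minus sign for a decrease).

Fed balance sheet:
  Assets:      Securities +$87B, Loans to banks −$34B
  Liabilities: Bank reserves −$30B, Currency in circulation +$83B
Commercial banking system:
  Assets:      Reserves at CB −$30B, Securities −$87B
  Liabilities: Checkable deposits −$83B, Borrowings from CB −$34B
Change in total bank assets = -$117 billion.

-$117 billion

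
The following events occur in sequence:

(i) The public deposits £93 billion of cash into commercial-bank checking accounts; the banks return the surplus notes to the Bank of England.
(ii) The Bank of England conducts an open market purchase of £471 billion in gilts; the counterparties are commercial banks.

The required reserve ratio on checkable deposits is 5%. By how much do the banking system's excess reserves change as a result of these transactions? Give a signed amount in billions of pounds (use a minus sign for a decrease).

+£559.35 billion

Currency deposit £93 billion: reserves +£93B, deposits +£93B.
OMO purchase (from banks) £471 billion: reserves +£471B, deposits 0.
Totals: Δreserves = +£564B, Δdeposits = +£93B.
Δrequired reserves = 5% × +£93B = +£4.65B.
Δexcess reserves = Δreserves − Δrequired = +£564B − (+£4.65B) = +£559.35 billion.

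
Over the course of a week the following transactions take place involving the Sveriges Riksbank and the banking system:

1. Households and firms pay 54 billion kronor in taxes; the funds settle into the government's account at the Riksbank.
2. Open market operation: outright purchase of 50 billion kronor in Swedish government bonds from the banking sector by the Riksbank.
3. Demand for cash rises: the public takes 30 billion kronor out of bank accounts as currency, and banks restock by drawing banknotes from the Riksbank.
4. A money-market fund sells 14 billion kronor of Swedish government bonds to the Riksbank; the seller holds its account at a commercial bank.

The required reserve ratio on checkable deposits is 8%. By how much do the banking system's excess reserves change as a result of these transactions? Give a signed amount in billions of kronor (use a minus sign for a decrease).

-14.4 billion

Government account inflow 54 billion kronor: reserves −54B, deposits −54B.
OMO purchase (from banks) 50 billion kronor: reserves +50B, deposits 0.
Currency withdrawal 30 billion kronor: reserves −30B, deposits −30B.
Asset purchase (from non-banks) 14 billion kronor: reserves +14B, deposits +14B.
Totals: Δreserves = −20B, Δdeposits = −70B.
Δrequired reserves = 8% × −70B = −5.6B.
Δexcess reserves = Δreserves − Δrequired = −20B − (−5.6B) = -14.4 billion.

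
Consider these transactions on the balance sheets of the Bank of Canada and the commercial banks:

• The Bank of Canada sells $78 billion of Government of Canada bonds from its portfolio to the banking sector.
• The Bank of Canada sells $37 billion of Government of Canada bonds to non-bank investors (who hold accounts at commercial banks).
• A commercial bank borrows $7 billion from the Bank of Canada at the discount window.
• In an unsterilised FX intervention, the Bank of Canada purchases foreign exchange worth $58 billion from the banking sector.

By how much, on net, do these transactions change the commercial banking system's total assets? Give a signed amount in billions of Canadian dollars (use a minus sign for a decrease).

OMO sale (to banks) $78 billion: just an asset swap on bank balance sheets → 0.
Asset sale (to non-banks) $37 billion: bank balance sheets shrink → −$37B.
Discount-window loan $7 billion: bank balance sheets expand → +$7B.
FX purchase $58 billion: just an asset swap on bank balance sheets → 0.
Net: 0 − 37 + 7 + 0 = -$30 billion.

-$30 billion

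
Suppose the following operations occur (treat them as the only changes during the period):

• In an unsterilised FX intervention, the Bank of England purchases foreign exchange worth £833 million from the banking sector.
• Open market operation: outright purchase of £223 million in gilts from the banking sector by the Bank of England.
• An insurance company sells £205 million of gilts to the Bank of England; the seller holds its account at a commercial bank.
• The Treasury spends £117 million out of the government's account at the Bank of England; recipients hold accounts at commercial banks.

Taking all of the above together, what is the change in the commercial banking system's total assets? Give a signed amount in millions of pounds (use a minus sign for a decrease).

FX purchase £833 million: just an asset swap on bank balance sheets → 0.
OMO purchase (from banks) £223 million: just an asset swap on bank balance sheets → 0.
Asset purchase (from non-banks) £205 million: bank balance sheets expand → +£205M.
Government spending £117 million: bank balance sheets expand → +£117M.
Net: 0 + 0 + 205 + 117 = +£322 million.

+£322 million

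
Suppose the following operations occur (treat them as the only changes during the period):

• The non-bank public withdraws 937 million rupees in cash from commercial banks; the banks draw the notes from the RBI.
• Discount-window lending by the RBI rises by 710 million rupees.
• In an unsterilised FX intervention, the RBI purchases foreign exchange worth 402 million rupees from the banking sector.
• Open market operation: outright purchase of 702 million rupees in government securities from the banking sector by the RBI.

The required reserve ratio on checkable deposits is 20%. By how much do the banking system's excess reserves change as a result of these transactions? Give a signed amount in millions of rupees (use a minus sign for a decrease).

+1064.4 million

Currency withdrawal 937 million rupees: reserves −937M, deposits −937M.
Discount-window loan 710 million rupees: reserves +710M, deposits 0.
FX purchase 402 million rupees: reserves +402M, deposits 0.
OMO purchase (from banks) 702 million rupees: reserves +702M, deposits 0.
Totals: Δreserves = +877M, Δdeposits = −937M.
Δrequired reserves = 20% × −937M = −187.4M.
Δexcess reserves = Δreserves − Δrequired = +877M − (−187.4M) = +1064.4 million.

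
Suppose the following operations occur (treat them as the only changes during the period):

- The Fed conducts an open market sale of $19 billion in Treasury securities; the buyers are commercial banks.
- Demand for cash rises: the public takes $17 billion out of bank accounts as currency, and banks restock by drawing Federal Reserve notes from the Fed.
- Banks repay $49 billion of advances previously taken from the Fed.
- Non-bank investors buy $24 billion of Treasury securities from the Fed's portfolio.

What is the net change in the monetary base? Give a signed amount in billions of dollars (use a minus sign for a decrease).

OMO sale (to banks) $19 billion: Fed balance sheet contracts → −$19B.
Currency withdrawal $17 billion: just a shift between currency and reserves — both are base money → 0.
Discount-window repayment $49 billion: Fed balance sheet contracts → −$49B.
Asset sale (to non-banks) $24 billion: Fed balance sheet contracts → −$24B.
Net: −19 + 0 − 49 − 24 = -$92 billion.

-$92 billion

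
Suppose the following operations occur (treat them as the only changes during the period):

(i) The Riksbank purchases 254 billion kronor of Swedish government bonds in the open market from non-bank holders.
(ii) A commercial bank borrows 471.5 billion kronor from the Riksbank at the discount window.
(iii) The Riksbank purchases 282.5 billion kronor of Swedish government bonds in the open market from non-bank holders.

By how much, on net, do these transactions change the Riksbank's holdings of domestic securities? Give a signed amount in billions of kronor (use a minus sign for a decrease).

Asset purchase (from non-banks) 254 billion kronor: securities added to the Riksbank's portfolio → +254B.
Discount-window loan 471.5 billion kronor: the Riksbank's securities portfolio is untouched → 0.
Asset purchase (from non-banks) 282.5 billion kronor: securities added to the Riksbank's portfolio → +282.5B.
Net: 254 + 0 + 282.5 = +536.5 billion.

+536.5 billion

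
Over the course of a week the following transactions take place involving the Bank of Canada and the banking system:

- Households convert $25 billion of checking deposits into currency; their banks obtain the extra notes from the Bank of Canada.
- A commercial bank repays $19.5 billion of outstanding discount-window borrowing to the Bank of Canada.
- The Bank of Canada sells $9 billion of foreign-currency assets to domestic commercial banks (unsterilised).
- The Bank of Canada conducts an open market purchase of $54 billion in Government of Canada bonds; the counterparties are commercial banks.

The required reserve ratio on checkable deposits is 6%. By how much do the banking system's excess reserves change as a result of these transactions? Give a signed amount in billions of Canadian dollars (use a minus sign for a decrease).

+$2 billion

Currency withdrawal $25 billion: reserves −$25B, deposits −$25B.
Discount-window repayment $19.5 billion: reserves −$19.5B, deposits 0.
FX sale $9 billion: reserves −$9B, deposits 0.
OMO purchase (from banks) $54 billion: reserves +$54B, deposits 0.
Totals: Δreserves = +$0.5B, Δdeposits = −$25B.
Δrequired reserves = 6% × −$25B = −$1.5B.
Δexcess reserves = Δreserves − Δrequired = +$0.5B − (−$1.5B) = +$2 billion.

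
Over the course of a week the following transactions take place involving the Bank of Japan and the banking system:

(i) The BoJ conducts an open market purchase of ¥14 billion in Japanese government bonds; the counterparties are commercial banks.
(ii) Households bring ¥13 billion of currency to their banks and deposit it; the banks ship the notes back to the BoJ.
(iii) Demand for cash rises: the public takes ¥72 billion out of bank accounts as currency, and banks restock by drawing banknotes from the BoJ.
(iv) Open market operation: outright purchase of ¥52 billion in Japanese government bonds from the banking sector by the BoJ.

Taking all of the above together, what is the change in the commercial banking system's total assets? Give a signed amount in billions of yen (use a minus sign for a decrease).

BoJ balance sheet:
  Assets:      Securities +¥66B
  Liabilities: Bank reserves +¥7B, Currency in circulation +¥59B
Commercial banking system:
  Assets:      Reserves at CB +¥7B, Securities −¥66B
  Liabilities: Checkable deposits −¥59B
Change in total bank assets = -¥59 billion.

-¥59 billion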